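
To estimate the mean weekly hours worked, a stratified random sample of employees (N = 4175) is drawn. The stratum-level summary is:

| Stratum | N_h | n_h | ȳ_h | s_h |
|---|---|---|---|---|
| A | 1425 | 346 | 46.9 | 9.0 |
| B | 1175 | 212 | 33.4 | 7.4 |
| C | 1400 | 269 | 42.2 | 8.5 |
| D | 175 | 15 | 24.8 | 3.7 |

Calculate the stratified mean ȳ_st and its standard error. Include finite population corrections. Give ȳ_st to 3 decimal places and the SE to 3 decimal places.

ȳ_st ≈ 40.598, SE ≈ 0.252

ȳ_st = Σ W_h ȳ_h = (1425·46.9 + 1175·33.4 + 1400·42.2 + 175·24.8)/4175 = 40.59820
V̂(ȳ_st) = Σ W_h² (1 − n_h/N_h) s_h²/n_h, with W_h = N_h/N and N = 4175:
  stratum A: (1425/4175)²·(1 − 346/1425)·9.0²/346 = 0.0206506
  stratum B: (1175/4175)²·(1 − 212/1175)·7.4²/212 = 0.0167679
  stratum C: (1400/4175)²·(1 − 269/1400)·8.5²/269 = 0.0243985
  stratum D: (175/4175)²·(1 − 15/175)·3.7²/15 = 0.00146608
V̂(ȳ_st) = 0.0632831
SE(ȳ_st) = √0.0632831 = 0.251561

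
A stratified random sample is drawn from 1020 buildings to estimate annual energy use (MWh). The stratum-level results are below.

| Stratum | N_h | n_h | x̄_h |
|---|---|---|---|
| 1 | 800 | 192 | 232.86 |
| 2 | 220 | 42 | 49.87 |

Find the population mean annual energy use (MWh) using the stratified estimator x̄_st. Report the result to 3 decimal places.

x̄_st ≈ 193.392

N = Σ N_h = 1020. Stratum weights W_h = N_h/N.
x̄_st = (800·232.86 + 220·49.87) / 1020 = 193.39157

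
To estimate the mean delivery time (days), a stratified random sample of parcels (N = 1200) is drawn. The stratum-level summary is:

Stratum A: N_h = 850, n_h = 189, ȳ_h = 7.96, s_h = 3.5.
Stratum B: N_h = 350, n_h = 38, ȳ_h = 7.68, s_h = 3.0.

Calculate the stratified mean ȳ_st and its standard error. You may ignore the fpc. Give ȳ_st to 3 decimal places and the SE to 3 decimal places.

ȳ_st ≈ 7.878, SE ≈ 0.229

ȳ_st = Σ W_h ȳ_h = (850·7.96 + 350·7.68)/1200 = 7.87833
V̂(ȳ_st) = Σ W_h² s_h²/n_h, with W_h = N_h/N and N = 1200:
  stratum A: (850/1200)²·3.5²/189 = 0.0325199
  stratum B: (350/1200)²·3.0²/38 = 0.020148
V̂(ȳ_st) = 0.052668
SE(ȳ_st) = √0.052668 = 0.229495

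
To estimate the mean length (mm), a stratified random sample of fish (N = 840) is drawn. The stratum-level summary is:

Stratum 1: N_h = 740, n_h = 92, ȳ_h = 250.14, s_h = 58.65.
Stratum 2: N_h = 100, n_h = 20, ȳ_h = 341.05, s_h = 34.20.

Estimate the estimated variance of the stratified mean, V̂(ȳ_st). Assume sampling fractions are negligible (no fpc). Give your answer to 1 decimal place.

V̂(ȳ_st) = Σ W_h² s_h²/n_h, with W_h = N_h/N and N = 840:
  stratum 1: (740/840)²·58.65²/92 = 29.017
  stratum 2: (100/840)²·34.20²/20 = 0.828827
V̂(ȳ_st) = 29.8459

V̂(ȳ_st) ≈ 29.8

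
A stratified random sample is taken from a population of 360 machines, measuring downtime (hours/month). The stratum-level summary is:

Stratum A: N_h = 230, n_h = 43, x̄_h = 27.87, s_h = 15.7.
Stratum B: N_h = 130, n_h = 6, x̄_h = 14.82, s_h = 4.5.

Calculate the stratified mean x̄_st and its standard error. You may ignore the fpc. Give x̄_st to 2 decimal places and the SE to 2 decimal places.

x̄_st = Σ W_h x̄_h = (230·27.87 + 130·14.82)/360 = 23.15750
V̂(x̄_st) = Σ W_h² s_h²/n_h, with W_h = N_h/N and N = 360:
  stratum A: (230/360)²·15.7²/43 = 2.33981
  stratum B: (130/360)²·4.5²/6 = 0.440104
V̂(x̄_st) = 2.77992
SE(x̄_st) = √2.77992 = 1.66731

x̄_st ≈ 23.16, SE ≈ 1.67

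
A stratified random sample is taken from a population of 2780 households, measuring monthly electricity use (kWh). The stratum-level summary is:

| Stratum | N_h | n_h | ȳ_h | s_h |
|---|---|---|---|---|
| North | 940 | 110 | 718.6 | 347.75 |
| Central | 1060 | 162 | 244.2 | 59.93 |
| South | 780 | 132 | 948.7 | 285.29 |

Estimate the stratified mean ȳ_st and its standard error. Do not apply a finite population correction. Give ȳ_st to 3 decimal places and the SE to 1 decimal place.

ȳ_st = Σ W_h ȳ_h = (940·718.6 + 1060·244.2 + 780·948.7)/2780 = 602.27410
V̂(ȳ_st) = Σ W_h² s_h²/n_h, with W_h = N_h/N and N = 2780:
  stratum North: (940/2780)²·347.75²/110 = 125.692
  stratum Central: (1060/2780)²·59.93²/162 = 3.22326
  stratum South: (780/2780)²·285.29²/132 = 48.5399
V̂(ȳ_st) = 177.455
SE(ȳ_st) = √177.455 = 13.3212

ȳ_st ≈ 602.274, SE ≈ 13.3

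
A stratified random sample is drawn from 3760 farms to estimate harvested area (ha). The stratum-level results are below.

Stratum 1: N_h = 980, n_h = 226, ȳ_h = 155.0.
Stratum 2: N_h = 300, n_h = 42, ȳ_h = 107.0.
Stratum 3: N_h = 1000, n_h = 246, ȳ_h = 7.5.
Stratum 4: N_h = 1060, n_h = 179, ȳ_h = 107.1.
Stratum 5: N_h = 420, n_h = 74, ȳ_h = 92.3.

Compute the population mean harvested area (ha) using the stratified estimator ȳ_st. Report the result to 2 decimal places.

ȳ_st ≈ 91.43

N = Σ N_h = 3760. Stratum weights W_h = N_h/N.
ȳ_st = (980·155.0 + 300·107.0 + 1000·7.5 + 1060·107.1 + 420·92.3) / 3760 = 91.4340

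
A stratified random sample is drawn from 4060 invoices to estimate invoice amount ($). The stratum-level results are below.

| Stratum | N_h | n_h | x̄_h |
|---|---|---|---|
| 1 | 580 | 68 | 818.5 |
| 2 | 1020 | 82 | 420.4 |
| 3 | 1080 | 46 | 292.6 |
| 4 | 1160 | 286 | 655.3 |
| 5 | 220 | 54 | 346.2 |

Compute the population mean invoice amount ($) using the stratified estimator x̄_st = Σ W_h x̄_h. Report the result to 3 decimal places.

N = Σ N_h = 4060. Stratum weights W_h = N_h/N.
x̄_st = (580·818.5 + 1020·420.4 + 1080·292.6 + 1160·655.3 + 220·346.2) / 4060 = 506.36897

x̄_st ≈ 506.369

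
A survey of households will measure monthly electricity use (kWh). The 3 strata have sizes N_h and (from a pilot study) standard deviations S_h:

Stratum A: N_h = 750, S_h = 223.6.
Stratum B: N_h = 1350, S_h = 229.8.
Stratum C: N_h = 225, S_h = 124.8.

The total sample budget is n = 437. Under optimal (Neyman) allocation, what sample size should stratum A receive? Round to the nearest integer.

145

Neyman allocation: n_h = n · N_h S_h / Σ N_i S_i, with n = 437.
  stratum A: N_h·S_h = 750·223.6 = 167700.00
  stratum B: N_h·S_h = 1350·229.8 = 310230.00
  stratum C: N_h·S_h = 225·124.8 = 28080.00
Σ N_h S_h = 506010.00
n for stratum A = 437·167700.00/506010.00 = 144.829 → 145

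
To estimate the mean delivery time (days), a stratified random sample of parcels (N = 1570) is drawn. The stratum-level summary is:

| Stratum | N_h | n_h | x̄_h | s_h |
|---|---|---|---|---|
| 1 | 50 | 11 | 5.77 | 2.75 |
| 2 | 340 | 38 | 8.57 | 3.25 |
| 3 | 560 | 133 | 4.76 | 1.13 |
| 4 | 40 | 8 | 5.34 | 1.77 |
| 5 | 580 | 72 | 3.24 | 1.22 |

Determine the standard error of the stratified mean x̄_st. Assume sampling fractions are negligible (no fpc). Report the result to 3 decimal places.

SE(x̄_st) ≈ 0.134

V̂(x̄_st) = Σ W_h² s_h²/n_h, with W_h = N_h/N and N = 1570:
  stratum 1: (50/1570)²·2.75²/11 = 0.00069729
  stratum 2: (340/1570)²·3.25²/38 = 0.0130359
  stratum 3: (560/1570)²·1.13²/133 = 0.00122147
  stratum 4: (40/1570)²·1.77²/8 = 0.000254201
  stratum 5: (580/1570)²·1.22²/72 = 0.00282126
V̂(x̄_st) = 0.0180301
SE(x̄_st) = √0.0180301 = 0.134276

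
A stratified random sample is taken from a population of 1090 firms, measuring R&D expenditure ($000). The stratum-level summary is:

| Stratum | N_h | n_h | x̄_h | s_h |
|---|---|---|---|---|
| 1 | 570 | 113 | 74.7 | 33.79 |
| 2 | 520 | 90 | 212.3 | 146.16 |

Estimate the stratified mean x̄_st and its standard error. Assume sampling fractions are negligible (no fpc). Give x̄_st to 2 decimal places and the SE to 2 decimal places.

x̄_st = Σ W_h x̄_h = (570·74.7 + 520·212.3)/1090 = 140.34404
V̂(x̄_st) = Σ W_h² s_h²/n_h, with W_h = N_h/N and N = 1090:
  stratum 1: (570/1090)²·33.79²/113 = 2.76309
  stratum 2: (520/1090)²·146.16²/90 = 54.0217
V̂(x̄_st) = 56.7848
SE(x̄_st) = √56.7848 = 7.53557

x̄_st ≈ 140.34, SE ≈ 7.54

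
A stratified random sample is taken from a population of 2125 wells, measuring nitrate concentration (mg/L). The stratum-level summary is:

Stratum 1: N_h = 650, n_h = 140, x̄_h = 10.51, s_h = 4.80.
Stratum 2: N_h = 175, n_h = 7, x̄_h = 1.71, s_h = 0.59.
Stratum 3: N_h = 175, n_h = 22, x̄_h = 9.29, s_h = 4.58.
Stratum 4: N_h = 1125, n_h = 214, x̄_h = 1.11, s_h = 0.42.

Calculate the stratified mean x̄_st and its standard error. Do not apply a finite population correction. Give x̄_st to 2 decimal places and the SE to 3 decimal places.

x̄_st = Σ W_h x̄_h = (650·10.51 + 175·1.71 + 175·9.29 + 1125·1.11)/2125 = 4.70835
V̂(x̄_st) = Σ W_h² s_h²/n_h, with W_h = N_h/N and N = 2125:
  stratum 1: (650/2125)²·4.80²/140 = 0.015398
  stratum 2: (175/2125)²·0.59²/7 = 0.00033726
  stratum 3: (175/2125)²·4.58²/22 = 0.00646646
  stratum 4: (1125/2125)²·0.42²/214 = 0.000231032
V̂(x̄_st) = 0.0224327
SE(x̄_st) = √0.0224327 = 0.149776

x̄_st ≈ 4.71, SE ≈ 0.150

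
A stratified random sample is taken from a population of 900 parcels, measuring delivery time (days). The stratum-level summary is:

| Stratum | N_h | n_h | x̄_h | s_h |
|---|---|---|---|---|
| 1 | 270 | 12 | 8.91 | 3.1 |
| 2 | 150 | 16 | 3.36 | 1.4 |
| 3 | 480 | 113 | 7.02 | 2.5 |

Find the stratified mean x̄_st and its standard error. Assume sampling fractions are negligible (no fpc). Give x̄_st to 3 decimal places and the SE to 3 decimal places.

x̄_st ≈ 6.977, SE ≈ 0.302

x̄_st = Σ W_h x̄_h = (270·8.91 + 150·3.36 + 480·7.02)/900 = 6.97700
V̂(x̄_st) = Σ W_h² s_h²/n_h, with W_h = N_h/N and N = 900:
  stratum 1: (270/900)²·3.1²/12 = 0.072075
  stratum 2: (150/900)²·1.4²/16 = 0.00340278
  stratum 3: (480/900)²·2.5²/113 = 0.0157325
V̂(x̄_st) = 0.0912103
SE(x̄_st) = √0.0912103 = 0.30201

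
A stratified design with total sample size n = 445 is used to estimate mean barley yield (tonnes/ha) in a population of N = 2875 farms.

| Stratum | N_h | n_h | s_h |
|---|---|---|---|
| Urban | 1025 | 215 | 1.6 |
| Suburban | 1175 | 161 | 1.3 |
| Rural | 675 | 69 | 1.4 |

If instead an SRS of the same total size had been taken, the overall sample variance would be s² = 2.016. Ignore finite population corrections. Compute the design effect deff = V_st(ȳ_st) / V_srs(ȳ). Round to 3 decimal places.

V̂(ȳ_st) = Σ W_h² s_h²/n_h, with W_h = N_h/N and N = 2875:
  stratum Urban: (1025/2875)²·1.6²/215 = 0.00151347
  stratum Suburban: (1175/2875)²·1.3²/161 = 0.00175332
  stratum Rural: (675/2875)²·1.4²/69 = 0.00156581
V_st = 0.0048326
V_srs = s²/n = 2.016/445 = 0.00453034
deff = V_st / V_srs = 0.0048326/0.00453034 = 1.0667

deff ≈ 1.067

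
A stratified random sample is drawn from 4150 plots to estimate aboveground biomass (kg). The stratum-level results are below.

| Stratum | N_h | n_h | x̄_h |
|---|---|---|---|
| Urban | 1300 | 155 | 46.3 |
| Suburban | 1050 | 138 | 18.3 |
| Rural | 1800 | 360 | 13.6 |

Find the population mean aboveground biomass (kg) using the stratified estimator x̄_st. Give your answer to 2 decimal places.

x̄_st ≈ 25.03

N = Σ N_h = 4150. Stratum weights W_h = N_h/N.
x̄_st = (1300·46.3 + 1050·18.3 + 1800·13.6) / 4150 = 25.0325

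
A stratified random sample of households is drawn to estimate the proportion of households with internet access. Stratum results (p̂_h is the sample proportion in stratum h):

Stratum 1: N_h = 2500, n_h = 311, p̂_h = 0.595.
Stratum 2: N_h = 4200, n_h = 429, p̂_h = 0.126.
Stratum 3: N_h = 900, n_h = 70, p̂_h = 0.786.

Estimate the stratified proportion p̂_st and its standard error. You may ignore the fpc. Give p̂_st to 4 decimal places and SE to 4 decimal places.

p̂_st ≈ 0.3584, SE ≈ 0.0140

N = 7600; stratum weights W_h = N_h/N.
p̂_st = Σ W_h p̂_h = (2500·0.595 + 4200·0.126 + 900·0.786)/7600 = 0.35843
V̂(p̂_st) = Σ W_h² p̂_h(1−p̂_h)/(n_h−1):
  stratum 1: (2500/7600)²·0.595·0.405/310 = 8.4113e-05
  stratum 2: (4200/7600)²·0.126·0.874/428 = 7.85796e-05
  stratum 3: (900/7600)²·0.786·0.214/69 = 3.41857e-05
V̂(p̂_st) = 0.000196878; SE = √V̂ = 0.0140313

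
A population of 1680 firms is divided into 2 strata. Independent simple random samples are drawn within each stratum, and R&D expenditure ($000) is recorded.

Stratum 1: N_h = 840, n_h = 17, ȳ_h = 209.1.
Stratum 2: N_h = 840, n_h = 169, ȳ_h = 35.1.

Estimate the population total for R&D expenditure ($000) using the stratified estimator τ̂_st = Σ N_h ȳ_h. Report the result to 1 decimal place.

τ̂_st ≈ 205128.0

τ̂_st = Σ N_h ȳ_h = 840·209.1 + 840·35.1 = 205128.0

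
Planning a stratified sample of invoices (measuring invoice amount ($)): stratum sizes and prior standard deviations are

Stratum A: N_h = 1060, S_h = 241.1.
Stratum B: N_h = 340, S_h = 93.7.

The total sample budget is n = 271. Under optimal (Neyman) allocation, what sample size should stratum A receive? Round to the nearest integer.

Neyman allocation: n_h = n · N_h S_h / Σ N_i S_i, with n = 271.
  stratum A: N_h·S_h = 1060·241.1 = 255566.00
  stratum B: N_h·S_h = 340·93.7 = 31858.00
Σ N_h S_h = 287424.00
n for stratum A = 271·255566.00/287424.00 = 240.962 → 241

241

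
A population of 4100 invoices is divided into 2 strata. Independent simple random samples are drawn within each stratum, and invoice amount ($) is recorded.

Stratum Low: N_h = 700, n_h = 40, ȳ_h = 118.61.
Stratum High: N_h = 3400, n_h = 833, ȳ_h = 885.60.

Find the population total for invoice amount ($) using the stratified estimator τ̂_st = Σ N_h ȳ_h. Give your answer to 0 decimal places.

τ̂_st = Σ N_h ȳ_h = 700·118.61 + 3400·885.60 = 3094067

τ̂_st ≈ 3094067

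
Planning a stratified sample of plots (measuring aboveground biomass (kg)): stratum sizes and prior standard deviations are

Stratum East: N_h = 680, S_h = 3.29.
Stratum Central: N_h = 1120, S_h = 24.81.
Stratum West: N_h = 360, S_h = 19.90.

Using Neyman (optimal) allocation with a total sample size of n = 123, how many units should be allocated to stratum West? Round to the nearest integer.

24

Neyman allocation: n_h = n · N_h S_h / Σ N_i S_i, with n = 123.
  stratum East: N_h·S_h = 680·3.29 = 2237.20
  stratum Central: N_h·S_h = 1120·24.81 = 27787.20
  stratum West: N_h·S_h = 360·19.90 = 7164.00
Σ N_h S_h = 37188.40
n for stratum West = 123·7164.00/37188.40 = 23.695 → 24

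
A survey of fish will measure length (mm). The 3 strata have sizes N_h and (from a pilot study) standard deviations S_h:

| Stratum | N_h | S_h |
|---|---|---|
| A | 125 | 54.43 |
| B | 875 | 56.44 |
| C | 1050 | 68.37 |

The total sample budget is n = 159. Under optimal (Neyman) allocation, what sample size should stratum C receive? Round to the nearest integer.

89

Neyman allocation: n_h = n · N_h S_h / Σ N_i S_i, with n = 159.
  stratum A: N_h·S_h = 125·54.43 = 6803.75
  stratum B: N_h·S_h = 875·56.44 = 49385.00
  stratum C: N_h·S_h = 1050·68.37 = 71788.50
Σ N_h S_h = 127977.25
n for stratum C = 159·71788.50/127977.25 = 89.191 → 89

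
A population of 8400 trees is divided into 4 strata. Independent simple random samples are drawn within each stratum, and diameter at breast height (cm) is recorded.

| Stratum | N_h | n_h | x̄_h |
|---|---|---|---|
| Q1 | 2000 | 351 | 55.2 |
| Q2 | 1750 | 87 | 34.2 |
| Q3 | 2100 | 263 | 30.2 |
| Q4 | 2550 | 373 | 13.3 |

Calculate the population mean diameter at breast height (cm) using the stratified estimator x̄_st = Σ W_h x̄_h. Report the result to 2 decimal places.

x̄_st ≈ 31.86

N = Σ N_h = 8400. Stratum weights W_h = N_h/N.
x̄_st = (2000·55.2 + 1750·34.2 + 2100·30.2 + 2550·13.3) / 8400 = 31.8554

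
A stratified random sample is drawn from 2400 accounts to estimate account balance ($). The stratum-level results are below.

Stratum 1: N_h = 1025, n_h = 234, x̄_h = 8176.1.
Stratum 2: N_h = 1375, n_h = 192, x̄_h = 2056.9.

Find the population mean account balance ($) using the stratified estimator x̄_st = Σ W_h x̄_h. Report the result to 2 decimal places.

x̄_st ≈ 4670.31

N = Σ N_h = 2400. Stratum weights W_h = N_h/N.
x̄_st = (1025·8176.1 + 1375·2056.9) / 2400 = 4670.3083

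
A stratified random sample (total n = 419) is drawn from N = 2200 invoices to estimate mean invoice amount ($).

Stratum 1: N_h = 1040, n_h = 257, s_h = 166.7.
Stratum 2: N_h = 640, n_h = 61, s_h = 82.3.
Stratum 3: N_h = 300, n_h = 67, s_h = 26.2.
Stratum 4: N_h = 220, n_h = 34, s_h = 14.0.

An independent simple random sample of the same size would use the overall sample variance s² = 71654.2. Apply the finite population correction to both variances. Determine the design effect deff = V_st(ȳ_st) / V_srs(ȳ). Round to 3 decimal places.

V̂(ȳ_st) = Σ W_h² (1 − n_h/N_h) s_h²/n_h, with W_h = N_h/N and N = 2200:
  stratum 1: (1040/2200)²·(1 − 257/1040)·166.7²/257 = 18.1923
  stratum 2: (640/2200)²·(1 − 61/640)·82.3²/61 = 8.50125
  stratum 3: (300/2200)²·(1 − 67/300)·26.2²/67 = 0.147965
  stratum 4: (220/2200)²·(1 − 34/220)·14.0²/34 = 0.048738
V_st = 26.8903
V_srs = (1 − 419/2200)·71654.2/419 = 138.442
deff = V_st / V_srs = 26.8903/138.442 = 0.1942

deff ≈ 0.194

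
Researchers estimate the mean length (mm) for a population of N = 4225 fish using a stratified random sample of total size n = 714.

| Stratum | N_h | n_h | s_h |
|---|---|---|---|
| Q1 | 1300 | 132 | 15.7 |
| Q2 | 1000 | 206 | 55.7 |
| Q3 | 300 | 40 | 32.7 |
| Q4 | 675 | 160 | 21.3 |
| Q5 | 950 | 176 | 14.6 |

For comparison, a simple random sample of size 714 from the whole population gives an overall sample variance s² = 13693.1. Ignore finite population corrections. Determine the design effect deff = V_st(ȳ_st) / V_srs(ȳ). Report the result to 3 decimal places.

V̂(ȳ_st) = Σ W_h² s_h²/n_h, with W_h = N_h/N and N = 4225:
  stratum Q1: (1300/4225)²·15.7²/132 = 0.17679
  stratum Q2: (1000/4225)²·55.7²/206 = 0.843703
  stratum Q3: (300/4225)²·32.7²/40 = 0.13478
  stratum Q4: (675/4225)²·21.3²/160 = 0.0723758
  stratum Q5: (950/4225)²·14.6²/176 = 0.0612332
V_st = 1.28888
V_srs = s²/n = 13693.1/714 = 19.178
deff = V_st / V_srs = 1.28888/19.178 = 0.0672

deff ≈ 0.067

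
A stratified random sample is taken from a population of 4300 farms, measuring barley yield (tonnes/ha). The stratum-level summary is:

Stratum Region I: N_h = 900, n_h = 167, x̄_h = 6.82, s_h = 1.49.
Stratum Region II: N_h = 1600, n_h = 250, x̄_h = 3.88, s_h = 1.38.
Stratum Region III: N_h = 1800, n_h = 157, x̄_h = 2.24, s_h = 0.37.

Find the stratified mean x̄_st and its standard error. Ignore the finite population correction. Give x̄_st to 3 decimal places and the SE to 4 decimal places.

x̄_st ≈ 3.809, SE ≈ 0.0423

x̄_st = Σ W_h x̄_h = (900·6.82 + 1600·3.88 + 1800·2.24)/4300 = 3.80884
V̂(x̄_st) = Σ W_h² s_h²/n_h, with W_h = N_h/N and N = 4300:
  stratum Region I: (900/4300)²·1.49²/167 = 0.000582377
  stratum Region II: (1600/4300)²·1.38²/250 = 0.00105468
  stratum Region III: (1800/4300)²·0.37²/157 = 0.000152796
V̂(x̄_st) = 0.00178985
SE(x̄_st) = √0.00178985 = 0.0423067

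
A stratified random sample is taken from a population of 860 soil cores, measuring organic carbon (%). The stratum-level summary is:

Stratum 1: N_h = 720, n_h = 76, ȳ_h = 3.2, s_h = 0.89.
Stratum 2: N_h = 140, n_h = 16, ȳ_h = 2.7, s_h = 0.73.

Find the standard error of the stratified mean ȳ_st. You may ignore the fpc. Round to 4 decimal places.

V̂(ȳ_st) = Σ W_h² s_h²/n_h, with W_h = N_h/N and N = 860:
  stratum 1: (720/860)²·0.89²/76 = 0.00730524
  stratum 2: (140/860)²·0.73²/16 = 0.000882643
V̂(ȳ_st) = 0.00818788
SE(ȳ_st) = √0.00818788 = 0.0904869

SE(ȳ_st) ≈ 0.0905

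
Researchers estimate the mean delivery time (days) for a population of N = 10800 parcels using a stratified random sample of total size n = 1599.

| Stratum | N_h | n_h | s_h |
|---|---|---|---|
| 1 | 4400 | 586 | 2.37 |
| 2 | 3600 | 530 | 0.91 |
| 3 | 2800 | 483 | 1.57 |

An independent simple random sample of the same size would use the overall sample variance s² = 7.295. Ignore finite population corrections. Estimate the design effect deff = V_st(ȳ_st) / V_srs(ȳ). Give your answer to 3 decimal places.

deff ≈ 0.462

V̂(ȳ_st) = Σ W_h² s_h²/n_h, with W_h = N_h/N and N = 10800:
  stratum 1: (4400/10800)²·2.37²/586 = 0.00159095
  stratum 2: (3600/10800)²·0.91²/530 = 0.000173606
  stratum 3: (2800/10800)²·1.57²/483 = 0.000343021
V_st = 0.00210758
V_srs = s²/n = 7.295/1599 = 0.00456223
deff = V_st / V_srs = 0.00210758/0.00456223 = 0.4620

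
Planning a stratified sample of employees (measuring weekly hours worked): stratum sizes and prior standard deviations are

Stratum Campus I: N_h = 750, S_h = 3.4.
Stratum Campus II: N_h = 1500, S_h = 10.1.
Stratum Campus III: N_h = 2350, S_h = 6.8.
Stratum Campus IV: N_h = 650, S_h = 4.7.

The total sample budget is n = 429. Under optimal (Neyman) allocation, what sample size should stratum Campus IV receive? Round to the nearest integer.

Neyman allocation: n_h = n · N_h S_h / Σ N_i S_i, with n = 429.
  stratum Campus I: N_h·S_h = 750·3.4 = 2550.00
  stratum Campus II: N_h·S_h = 1500·10.1 = 15150.00
  stratum Campus III: N_h·S_h = 2350·6.8 = 15980.00
  stratum Campus IV: N_h·S_h = 650·4.7 = 3055.00
Σ N_h S_h = 36735.00
n for stratum Campus IV = 429·3055.00/36735.00 = 35.677 → 36

36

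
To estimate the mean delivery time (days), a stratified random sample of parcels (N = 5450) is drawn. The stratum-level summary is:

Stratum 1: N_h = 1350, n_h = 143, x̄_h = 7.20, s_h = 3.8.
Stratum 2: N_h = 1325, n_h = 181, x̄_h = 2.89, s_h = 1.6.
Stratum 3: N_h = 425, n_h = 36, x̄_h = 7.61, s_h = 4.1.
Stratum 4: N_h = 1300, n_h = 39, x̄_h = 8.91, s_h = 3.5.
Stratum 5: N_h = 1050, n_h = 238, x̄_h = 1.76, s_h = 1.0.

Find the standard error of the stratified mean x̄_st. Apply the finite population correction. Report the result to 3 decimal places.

SE(x̄_st) ≈ 0.162

V̂(x̄_st) = Σ W_h² (1 − n_h/N_h) s_h²/n_h, with W_h = N_h/N and N = 5450:
  stratum 1: (1350/5450)²·(1 − 143/1350)·3.8²/143 = 0.00553961
  stratum 2: (1325/5450)²·(1 − 181/1325)·1.6²/181 = 0.000721789
  stratum 3: (425/5450)²·(1 − 36/425)·4.1²/36 = 0.00259903
  stratum 4: (1300/5450)²·(1 − 39/1300)·3.5²/39 = 0.0173355
  stratum 5: (1050/5450)²·(1 − 238/1050)·1.0²/238 = 0.000120608
V̂(x̄_st) = 0.0263166
SE(x̄_st) = √0.0263166 = 0.162224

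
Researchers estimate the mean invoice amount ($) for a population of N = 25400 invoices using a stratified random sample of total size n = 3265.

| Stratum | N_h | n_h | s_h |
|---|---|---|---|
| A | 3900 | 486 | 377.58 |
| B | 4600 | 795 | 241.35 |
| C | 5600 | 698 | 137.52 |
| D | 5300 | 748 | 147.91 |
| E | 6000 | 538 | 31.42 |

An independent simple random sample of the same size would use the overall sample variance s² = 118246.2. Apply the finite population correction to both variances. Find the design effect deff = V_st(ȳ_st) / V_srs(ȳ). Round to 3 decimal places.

deff ≈ 0.329

V̂(ȳ_st) = Σ W_h² (1 − n_h/N_h) s_h²/n_h, with W_h = N_h/N and N = 25400:
  stratum A: (3900/25400)²·(1 − 486/3900)·377.58²/486 = 6.054
  stratum B: (4600/25400)²·(1 − 795/4600)·241.35²/795 = 1.9878
  stratum C: (5600/25400)²·(1 − 698/5600)·137.52²/698 = 1.15284
  stratum D: (5300/25400)²·(1 − 748/5300)·147.91²/748 = 1.09371
  stratum E: (6000/25400)²·(1 − 538/6000)·31.42²/538 = 0.0932107
V_st = 10.3816
V_srs = (1 − 3265/25400)·118246.2/3265 = 31.5609
deff = V_st / V_srs = 10.3816/31.5609 = 0.3289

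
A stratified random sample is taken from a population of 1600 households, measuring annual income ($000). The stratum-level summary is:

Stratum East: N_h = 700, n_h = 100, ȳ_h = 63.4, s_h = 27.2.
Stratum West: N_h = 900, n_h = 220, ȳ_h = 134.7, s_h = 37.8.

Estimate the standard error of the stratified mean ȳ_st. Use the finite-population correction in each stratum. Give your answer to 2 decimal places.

V̂(ȳ_st) = Σ W_h² (1 − n_h/N_h) s_h²/n_h, with W_h = N_h/N and N = 1600:
  stratum East: (700/1600)²·(1 − 100/700)·27.2²/100 = 1.2138
  stratum West: (900/1600)²·(1 − 220/900)·37.8²/220 = 1.55265
V̂(ȳ_st) = 2.76645
SE(ȳ_st) = √2.76645 = 1.66326

SE(ȳ_st) ≈ 1.66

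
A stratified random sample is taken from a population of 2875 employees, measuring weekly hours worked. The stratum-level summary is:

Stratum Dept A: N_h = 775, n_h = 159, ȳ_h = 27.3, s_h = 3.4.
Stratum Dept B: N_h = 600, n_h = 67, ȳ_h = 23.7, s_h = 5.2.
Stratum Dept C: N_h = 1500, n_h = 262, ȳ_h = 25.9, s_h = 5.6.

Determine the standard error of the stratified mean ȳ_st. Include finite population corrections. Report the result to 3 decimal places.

SE(ȳ_st) ≈ 0.216

V̂(ȳ_st) = Σ W_h² (1 − n_h/N_h) s_h²/n_h, with W_h = N_h/N and N = 2875:
  stratum Dept A: (775/2875)²·(1 − 159/775)·3.4²/159 = 0.00419921
  stratum Dept B: (600/2875)²·(1 − 67/600)·5.2²/67 = 0.0156147
  stratum Dept C: (1500/2875)²·(1 − 262/1500)·5.6²/262 = 0.0268912
V̂(ȳ_st) = 0.0467052
SE(ȳ_st) = √0.0467052 = 0.216114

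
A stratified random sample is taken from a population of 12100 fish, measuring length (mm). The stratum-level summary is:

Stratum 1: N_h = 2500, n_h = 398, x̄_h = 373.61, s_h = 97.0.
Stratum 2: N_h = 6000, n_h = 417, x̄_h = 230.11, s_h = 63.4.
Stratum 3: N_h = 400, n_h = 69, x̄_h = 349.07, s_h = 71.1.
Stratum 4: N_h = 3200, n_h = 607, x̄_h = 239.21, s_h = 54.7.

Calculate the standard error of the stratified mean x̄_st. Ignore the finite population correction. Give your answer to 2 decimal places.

V̂(x̄_st) = Σ W_h² s_h²/n_h, with W_h = N_h/N and N = 12100:
  stratum 1: (2500/12100)²·97.0²/398 = 1.00918
  stratum 2: (6000/12100)²·63.4²/417 = 2.37014
  stratum 3: (400/12100)²·71.1²/69 = 0.0800644
  stratum 4: (3200/12100)²·54.7²/607 = 0.344759
V̂(x̄_st) = 3.80415
SE(x̄_st) = √3.80415 = 1.95042

SE(x̄_st) ≈ 1.95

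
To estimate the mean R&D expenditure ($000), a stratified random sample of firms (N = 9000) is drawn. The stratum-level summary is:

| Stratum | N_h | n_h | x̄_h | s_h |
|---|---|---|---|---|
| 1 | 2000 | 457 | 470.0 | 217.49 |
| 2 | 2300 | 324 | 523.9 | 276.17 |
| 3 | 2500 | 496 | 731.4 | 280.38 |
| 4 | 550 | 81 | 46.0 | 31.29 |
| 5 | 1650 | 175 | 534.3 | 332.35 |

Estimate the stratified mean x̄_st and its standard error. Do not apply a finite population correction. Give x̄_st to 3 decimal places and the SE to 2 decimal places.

x̄_st ≈ 542.263, SE ≈ 7.35

x̄_st = Σ W_h x̄_h = (2000·470.0 + 2300·523.9 + 2500·731.4 + 550·46.0 + 1650·534.3)/9000 = 542.26278
V̂(x̄_st) = Σ W_h² s_h²/n_h, with W_h = N_h/N and N = 9000:
  stratum 1: (2000/9000)²·217.49²/457 = 5.11137
  stratum 2: (2300/9000)²·276.17²/324 = 15.3737
  stratum 3: (2500/9000)²·280.38²/496 = 12.2295
  stratum 4: (550/9000)²·31.29²/81 = 0.0451405
  stratum 5: (1650/9000)²·332.35²/175 = 21.2147
V̂(x̄_st) = 53.9743
SE(x̄_st) = √53.9743 = 7.34672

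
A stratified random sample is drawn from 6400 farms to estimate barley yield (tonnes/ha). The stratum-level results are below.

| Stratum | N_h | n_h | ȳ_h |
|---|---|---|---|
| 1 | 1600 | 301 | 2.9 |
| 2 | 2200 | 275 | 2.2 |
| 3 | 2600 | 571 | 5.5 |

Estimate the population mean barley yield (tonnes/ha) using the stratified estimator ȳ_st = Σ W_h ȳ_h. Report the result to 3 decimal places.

ȳ_st ≈ 3.716

N = Σ N_h = 6400. Stratum weights W_h = N_h/N.
ȳ_st = (1600·2.9 + 2200·2.2 + 2600·5.5) / 6400 = 3.71563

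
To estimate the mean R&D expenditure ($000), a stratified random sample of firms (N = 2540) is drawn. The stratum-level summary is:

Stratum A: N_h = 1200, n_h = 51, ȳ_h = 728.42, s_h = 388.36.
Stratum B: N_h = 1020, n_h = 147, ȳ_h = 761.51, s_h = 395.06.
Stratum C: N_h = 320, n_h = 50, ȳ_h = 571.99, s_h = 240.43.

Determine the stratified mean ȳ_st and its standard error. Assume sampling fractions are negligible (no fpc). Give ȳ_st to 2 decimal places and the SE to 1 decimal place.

ȳ_st ≈ 722.00, SE ≈ 29.1

ȳ_st = Σ W_h ȳ_h = (1200·728.42 + 1020·761.51 + 320·571.99)/2540 = 722.00039
V̂(ȳ_st) = Σ W_h² s_h²/n_h, with W_h = N_h/N and N = 2540:
  stratum A: (1200/2540)²·388.36²/51 = 660.076
  stratum B: (1020/2540)²·395.06²/147 = 171.215
  stratum C: (320/2540)²·240.43²/50 = 18.3502
V̂(ȳ_st) = 849.641
SE(ȳ_st) = √849.641 = 29.1486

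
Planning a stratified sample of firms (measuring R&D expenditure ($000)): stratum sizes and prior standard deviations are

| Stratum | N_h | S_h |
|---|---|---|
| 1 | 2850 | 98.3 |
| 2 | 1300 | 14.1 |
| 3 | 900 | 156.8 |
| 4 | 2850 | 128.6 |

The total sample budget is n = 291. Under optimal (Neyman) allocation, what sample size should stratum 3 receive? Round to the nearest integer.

Neyman allocation: n_h = n · N_h S_h / Σ N_i S_i, with n = 291.
  stratum 1: N_h·S_h = 2850·98.3 = 280155.00
  stratum 2: N_h·S_h = 1300·14.1 = 18330.00
  stratum 3: N_h·S_h = 900·156.8 = 141120.00
  stratum 4: N_h·S_h = 2850·128.6 = 366510.00
Σ N_h S_h = 806115.00
n for stratum 3 = 291·141120.00/806115.00 = 50.943 → 51

51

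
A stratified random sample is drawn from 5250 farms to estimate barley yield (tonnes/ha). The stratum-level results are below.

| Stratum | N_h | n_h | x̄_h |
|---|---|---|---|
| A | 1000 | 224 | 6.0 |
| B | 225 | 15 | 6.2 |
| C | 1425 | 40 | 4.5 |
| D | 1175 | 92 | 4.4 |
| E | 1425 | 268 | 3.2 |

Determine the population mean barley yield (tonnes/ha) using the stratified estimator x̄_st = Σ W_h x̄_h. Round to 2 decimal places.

N = Σ N_h = 5250. Stratum weights W_h = N_h/N.
x̄_st = (1000·6.0 + 225·6.2 + 1425·4.5 + 1175·4.4 + 1425·3.2) / 5250 = 4.4833

x̄_st ≈ 4.48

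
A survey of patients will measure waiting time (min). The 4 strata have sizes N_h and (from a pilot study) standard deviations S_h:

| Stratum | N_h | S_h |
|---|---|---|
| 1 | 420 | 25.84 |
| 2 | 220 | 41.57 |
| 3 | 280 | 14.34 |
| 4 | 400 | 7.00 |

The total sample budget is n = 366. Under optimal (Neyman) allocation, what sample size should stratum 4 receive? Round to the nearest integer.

Neyman allocation: n_h = n · N_h S_h / Σ N_i S_i, with n = 366.
  stratum 1: N_h·S_h = 420·25.84 = 10852.80
  stratum 2: N_h·S_h = 220·41.57 = 9145.40
  stratum 3: N_h·S_h = 280·14.34 = 4015.20
  stratum 4: N_h·S_h = 400·7.00 = 2800.00
Σ N_h S_h = 26813.40
n for stratum 4 = 366·2800.00/26813.40 = 38.220 → 38

38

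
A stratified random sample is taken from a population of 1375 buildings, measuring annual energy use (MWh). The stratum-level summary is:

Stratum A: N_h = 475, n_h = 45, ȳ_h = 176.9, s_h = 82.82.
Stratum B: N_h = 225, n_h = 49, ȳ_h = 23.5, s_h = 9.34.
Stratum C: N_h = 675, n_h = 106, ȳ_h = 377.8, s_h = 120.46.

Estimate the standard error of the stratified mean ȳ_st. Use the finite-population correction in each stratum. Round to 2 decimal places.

V̂(ȳ_st) = Σ W_h² (1 − n_h/N_h) s_h²/n_h, with W_h = N_h/N and N = 1375:
  stratum A: (475/1375)²·(1 − 45/475)·82.82²/45 = 16.467
  stratum B: (225/1375)²·(1 − 49/225)·9.34²/49 = 0.0372896
  stratum C: (675/1375)²·(1 − 106/675)·120.46²/106 = 27.8093
V̂(ȳ_st) = 44.3136
SE(ȳ_st) = √44.3136 = 6.65685

SE(ȳ_st) ≈ 6.66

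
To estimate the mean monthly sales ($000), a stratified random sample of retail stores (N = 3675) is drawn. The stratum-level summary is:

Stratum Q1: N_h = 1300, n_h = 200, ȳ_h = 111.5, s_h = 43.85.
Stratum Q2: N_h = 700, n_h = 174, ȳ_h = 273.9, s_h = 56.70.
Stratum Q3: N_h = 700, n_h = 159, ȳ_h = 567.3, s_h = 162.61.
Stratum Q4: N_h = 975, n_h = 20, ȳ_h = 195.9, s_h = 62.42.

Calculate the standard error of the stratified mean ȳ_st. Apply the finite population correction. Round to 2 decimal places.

V̂(ȳ_st) = Σ W_h² (1 − n_h/N_h) s_h²/n_h, with W_h = N_h/N and N = 3675:
  stratum Q1: (1300/3675)²·(1 − 200/1300)·43.85²/200 = 1.01796
  stratum Q2: (700/3675)²·(1 − 174/700)·56.70²/174 = 0.503716
  stratum Q3: (700/3675)²·(1 − 159/700)·162.61²/159 = 4.66314
  stratum Q4: (975/3675)²·(1 − 20/975)·62.42²/20 = 13.4311
V̂(ȳ_st) = 19.6159
SE(ȳ_st) = √19.6159 = 4.42898

SE(ȳ_st) ≈ 4.43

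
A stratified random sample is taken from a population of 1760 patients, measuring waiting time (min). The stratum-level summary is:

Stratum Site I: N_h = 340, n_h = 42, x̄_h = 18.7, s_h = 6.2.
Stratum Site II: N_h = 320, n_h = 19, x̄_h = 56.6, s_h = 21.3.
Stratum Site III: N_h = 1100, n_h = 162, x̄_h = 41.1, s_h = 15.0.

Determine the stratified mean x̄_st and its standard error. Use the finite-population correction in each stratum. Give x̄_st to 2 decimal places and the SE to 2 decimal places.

x̄_st ≈ 39.59, SE ≈ 1.11

x̄_st = Σ W_h x̄_h = (340·18.7 + 320·56.6 + 1100·41.1)/1760 = 39.59091
V̂(x̄_st) = Σ W_h² (1 − n_h/N_h) s_h²/n_h, with W_h = N_h/N and N = 1760:
  stratum Site I: (340/1760)²·(1 − 42/340)·6.2²/42 = 0.0299367
  stratum Site II: (320/1760)²·(1 − 19/320)·21.3²/19 = 0.7425
  stratum Site III: (1100/1760)²·(1 − 162/1100)·15.0²/162 = 0.462634
V̂(x̄_st) = 1.23507
SE(x̄_st) = √1.23507 = 1.11134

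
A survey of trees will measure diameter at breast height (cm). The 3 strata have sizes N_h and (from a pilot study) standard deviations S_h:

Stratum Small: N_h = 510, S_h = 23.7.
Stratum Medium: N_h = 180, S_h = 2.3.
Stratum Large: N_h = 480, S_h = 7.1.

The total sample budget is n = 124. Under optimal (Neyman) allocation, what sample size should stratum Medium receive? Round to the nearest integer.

Neyman allocation: n_h = n · N_h S_h / Σ N_i S_i, with n = 124.
  stratum Small: N_h·S_h = 510·23.7 = 12087.00
  stratum Medium: N_h·S_h = 180·2.3 = 414.00
  stratum Large: N_h·S_h = 480·7.1 = 3408.00
Σ N_h S_h = 15909.00
n for stratum Medium = 124·414.00/15909.00 = 3.227 → 3

3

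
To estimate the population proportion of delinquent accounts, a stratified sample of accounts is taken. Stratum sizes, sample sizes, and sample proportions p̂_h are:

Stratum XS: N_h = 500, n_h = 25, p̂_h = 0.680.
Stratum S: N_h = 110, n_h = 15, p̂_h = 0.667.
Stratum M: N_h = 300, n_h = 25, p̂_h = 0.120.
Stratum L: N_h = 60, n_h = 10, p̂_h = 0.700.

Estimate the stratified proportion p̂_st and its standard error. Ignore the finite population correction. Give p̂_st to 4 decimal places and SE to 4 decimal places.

p̂_st ≈ 0.5066, SE ≈ 0.0559

N = 970; stratum weights W_h = N_h/N.
p̂_st = Σ W_h p̂_h = (500·0.680 + 110·0.667 + 300·0.120 + 60·0.700)/970 = 0.50657
V̂(p̂_st) = Σ W_h² p̂_h(1−p̂_h)/(n_h−1):
  stratum XS: (500/970)²·0.680·0.320/24 = 0.00240904
  stratum S: (110/970)²·0.667·0.333/14 = 0.000204025
  stratum M: (300/970)²·0.120·0.880/24 = 0.000420874
  stratum L: (60/970)²·0.700·0.300/9 = 8.92762e-05
V̂(p̂_st) = 0.00312322; SE = √V̂ = 0.0558857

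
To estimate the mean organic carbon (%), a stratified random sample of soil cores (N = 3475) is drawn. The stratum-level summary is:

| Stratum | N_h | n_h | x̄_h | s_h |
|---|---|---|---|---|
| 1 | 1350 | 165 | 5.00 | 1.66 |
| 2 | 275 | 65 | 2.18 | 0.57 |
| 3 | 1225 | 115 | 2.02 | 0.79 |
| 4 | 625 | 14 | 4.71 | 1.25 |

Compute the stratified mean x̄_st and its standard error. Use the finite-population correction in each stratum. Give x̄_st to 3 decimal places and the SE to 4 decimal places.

x̄_st = Σ W_h x̄_h = (1350·5.00 + 275·2.18 + 1225·2.02 + 625·4.71)/3475 = 3.67417
V̂(x̄_st) = Σ W_h² (1 − n_h/N_h) s_h²/n_h, with W_h = N_h/N and N = 3475:
  stratum 1: (1350/3475)²·(1 − 165/1350)·1.66²/165 = 0.00221246
  stratum 2: (275/3475)²·(1 − 65/275)·0.57²/65 = 2.39044e-05
  stratum 3: (1225/3475)²·(1 − 115/1225)·0.79²/115 = 0.000611091
  stratum 4: (625/3475)²·(1 − 14/625)·1.25²/14 = 0.00352942
V̂(x̄_st) = 0.00637687
SE(x̄_st) = √0.00637687 = 0.0798553

x̄_st ≈ 3.674, SE ≈ 0.0799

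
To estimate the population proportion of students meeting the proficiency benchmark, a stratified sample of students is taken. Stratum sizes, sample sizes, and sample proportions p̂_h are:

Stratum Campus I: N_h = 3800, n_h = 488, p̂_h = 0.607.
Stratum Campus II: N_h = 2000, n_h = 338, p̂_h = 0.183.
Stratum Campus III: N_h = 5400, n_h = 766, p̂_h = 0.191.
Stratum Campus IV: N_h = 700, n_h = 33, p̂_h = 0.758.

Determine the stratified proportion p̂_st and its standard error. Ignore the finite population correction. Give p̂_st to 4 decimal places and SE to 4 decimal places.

p̂_st ≈ 0.3558, SE ≈ 0.0111

N = 11900; stratum weights W_h = N_h/N.
p̂_st = Σ W_h p̂_h = (3800·0.607 + 2000·0.183 + 5400·0.191 + 700·0.758)/11900 = 0.35585
V̂(p̂_st) = Σ W_h² p̂_h(1−p̂_h)/(n_h−1):
  stratum Campus I: (3800/11900)²·0.607·0.393/487 = 4.99489e-05
  stratum Campus II: (2000/11900)²·0.183·0.817/337 = 1.25317e-05
  stratum Campus III: (5400/11900)²·0.191·0.809/765 = 4.15924e-05
  stratum Campus IV: (700/11900)²·0.758·0.242/32 = 1.98352e-05
V̂(p̂_st) = 0.000123908; SE = √V̂ = 0.0111314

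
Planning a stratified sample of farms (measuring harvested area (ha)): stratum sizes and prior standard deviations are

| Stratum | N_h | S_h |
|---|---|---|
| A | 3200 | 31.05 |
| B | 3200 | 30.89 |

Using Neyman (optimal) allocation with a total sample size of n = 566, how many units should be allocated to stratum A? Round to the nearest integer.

284

Neyman allocation: n_h = n · N_h S_h / Σ N_i S_i, with n = 566.
  stratum A: N_h·S_h = 3200·31.05 = 99360.00
  stratum B: N_h·S_h = 3200·30.89 = 98848.00
Σ N_h S_h = 198208.00
n for stratum A = 566·99360.00/198208.00 = 283.731 → 284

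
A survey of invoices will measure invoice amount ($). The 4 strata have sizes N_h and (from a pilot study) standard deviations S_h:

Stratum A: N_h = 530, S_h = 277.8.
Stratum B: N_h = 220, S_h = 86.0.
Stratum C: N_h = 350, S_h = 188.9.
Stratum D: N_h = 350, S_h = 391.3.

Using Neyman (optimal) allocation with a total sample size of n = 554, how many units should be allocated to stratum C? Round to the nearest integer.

99

Neyman allocation: n_h = n · N_h S_h / Σ N_i S_i, with n = 554.
  stratum A: N_h·S_h = 530·277.8 = 147234.00
  stratum B: N_h·S_h = 220·86.0 = 18920.00
  stratum C: N_h·S_h = 350·188.9 = 66115.00
  stratum D: N_h·S_h = 350·391.3 = 136955.00
Σ N_h S_h = 369224.00
n for stratum C = 554·66115.00/369224.00 = 99.202 → 99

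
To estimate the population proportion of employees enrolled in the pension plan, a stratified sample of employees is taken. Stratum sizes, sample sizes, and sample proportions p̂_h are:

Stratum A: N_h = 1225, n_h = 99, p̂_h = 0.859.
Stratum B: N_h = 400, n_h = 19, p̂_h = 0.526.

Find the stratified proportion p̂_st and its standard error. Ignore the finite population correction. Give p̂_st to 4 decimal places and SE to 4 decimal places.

N = 1625; stratum weights W_h = N_h/N.
p̂_st = Σ W_h p̂_h = (1225·0.859 + 400·0.526)/1625 = 0.77703
V̂(p̂_st) = Σ W_h² p̂_h(1−p̂_h)/(n_h−1):
  stratum A: (1225/1625)²·0.859·0.141/98 = 0.000702347
  stratum B: (400/1625)²·0.526·0.474/18 = 0.000839276
V̂(p̂_st) = 0.00154162; SE = √V̂ = 0.0392635

p̂_st ≈ 0.7770, SE ≈ 0.0393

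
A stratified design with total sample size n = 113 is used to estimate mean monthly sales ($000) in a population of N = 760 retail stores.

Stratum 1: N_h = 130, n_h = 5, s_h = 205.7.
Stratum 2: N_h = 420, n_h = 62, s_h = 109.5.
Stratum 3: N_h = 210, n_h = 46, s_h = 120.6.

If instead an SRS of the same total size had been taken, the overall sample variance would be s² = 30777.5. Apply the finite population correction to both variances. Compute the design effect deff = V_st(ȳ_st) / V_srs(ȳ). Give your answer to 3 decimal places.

deff ≈ 1.325

V̂(ȳ_st) = Σ W_h² (1 − n_h/N_h) s_h²/n_h, with W_h = N_h/N and N = 760:
  stratum 1: (130/760)²·(1 − 5/130)·205.7²/5 = 238.081
  stratum 2: (420/760)²·(1 − 62/420)·109.5²/62 = 50.3433
  stratum 3: (210/760)²·(1 − 46/210)·120.6²/46 = 18.8527
V_st = 307.277
V_srs = (1 − 113/760)·30777.5/113 = 231.871
deff = V_st / V_srs = 307.277/231.871 = 1.3252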